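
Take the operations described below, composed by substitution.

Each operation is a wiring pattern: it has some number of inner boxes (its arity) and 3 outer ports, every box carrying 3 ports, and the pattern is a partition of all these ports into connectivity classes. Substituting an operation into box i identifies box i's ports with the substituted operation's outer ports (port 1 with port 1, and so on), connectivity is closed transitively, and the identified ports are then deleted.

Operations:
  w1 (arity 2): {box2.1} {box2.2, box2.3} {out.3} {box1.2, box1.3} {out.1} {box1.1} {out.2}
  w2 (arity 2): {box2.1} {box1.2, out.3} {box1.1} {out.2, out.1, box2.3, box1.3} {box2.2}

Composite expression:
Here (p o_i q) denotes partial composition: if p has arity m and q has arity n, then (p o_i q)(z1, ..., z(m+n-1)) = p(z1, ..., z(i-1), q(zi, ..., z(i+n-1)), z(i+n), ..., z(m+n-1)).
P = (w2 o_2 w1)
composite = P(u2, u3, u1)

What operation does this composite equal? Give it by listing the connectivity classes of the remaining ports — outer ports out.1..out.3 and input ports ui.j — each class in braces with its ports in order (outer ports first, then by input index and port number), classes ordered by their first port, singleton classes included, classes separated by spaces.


After gluing at w2, chains via deleted ports link the u-ports.
the subtree at w1 composes to {out.1} {out.2} {out.3} {u1.1} {u1.2, u1.3} {u3.1} {u3.2, u3.3} on (u3, u1); out.j = own outer ports
the subtree at w2 composes to {out.1, out.2, u2.3} {out.3, u2.2} {u1.1} {u1.2, u1.3} {u2.1} {u3.1} {u3.2, u3.3} on (u2, u3, u1); out.j = own outer ports

{out.1, out.2, u2.3} {out.3, u2.2} {u1.1} {u1.2, u1.3} {u2.1} {u3.1} {u3.2, u3.3}


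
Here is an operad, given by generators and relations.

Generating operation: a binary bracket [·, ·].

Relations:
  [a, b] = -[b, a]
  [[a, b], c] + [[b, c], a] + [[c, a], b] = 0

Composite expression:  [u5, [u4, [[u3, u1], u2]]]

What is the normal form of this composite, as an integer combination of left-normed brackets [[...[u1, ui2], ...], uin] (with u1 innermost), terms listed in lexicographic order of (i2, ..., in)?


Skip Jacobi rewriting: expand, keep u1-initial words, read off terms.
Composite bracket: [u5, [u4, [[u3, u1], u2]]]
Applying ab - ba throughout gives 16 signed words (2^4 = 16).
Keep just the words that open with u1:
  u1u3u2u4u5 appears with sign -1, giving the term -[[[[u1, u3], u2], u4], u5]

-[[[[u1, u3], u2], u4], u5]


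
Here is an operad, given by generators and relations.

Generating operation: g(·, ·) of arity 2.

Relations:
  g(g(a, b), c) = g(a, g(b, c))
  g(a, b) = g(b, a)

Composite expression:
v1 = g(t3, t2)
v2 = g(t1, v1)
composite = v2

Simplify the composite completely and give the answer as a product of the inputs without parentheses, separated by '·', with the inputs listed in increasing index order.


t1 · t2 · t3

Key point: g commutes, so take the t-inputs in any fixed order.
g(t3, t2) reduces to t3 · t2
g(t1, g(t3, t2)) reduces to t1 · t3 · t2
the factors in increasing index order: t1 · t2 · t3


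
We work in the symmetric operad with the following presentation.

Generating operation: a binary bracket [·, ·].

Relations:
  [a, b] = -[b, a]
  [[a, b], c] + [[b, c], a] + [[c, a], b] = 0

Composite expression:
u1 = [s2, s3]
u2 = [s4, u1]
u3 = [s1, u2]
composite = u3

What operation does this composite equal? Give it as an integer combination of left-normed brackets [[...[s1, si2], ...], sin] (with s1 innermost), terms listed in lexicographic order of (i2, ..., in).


-[[[s1, s2], s3], s4] + [[[s1, s3], s2], s4] + [[[s1, s4], s2], s3] - [[[s1, s4], s3], s2]


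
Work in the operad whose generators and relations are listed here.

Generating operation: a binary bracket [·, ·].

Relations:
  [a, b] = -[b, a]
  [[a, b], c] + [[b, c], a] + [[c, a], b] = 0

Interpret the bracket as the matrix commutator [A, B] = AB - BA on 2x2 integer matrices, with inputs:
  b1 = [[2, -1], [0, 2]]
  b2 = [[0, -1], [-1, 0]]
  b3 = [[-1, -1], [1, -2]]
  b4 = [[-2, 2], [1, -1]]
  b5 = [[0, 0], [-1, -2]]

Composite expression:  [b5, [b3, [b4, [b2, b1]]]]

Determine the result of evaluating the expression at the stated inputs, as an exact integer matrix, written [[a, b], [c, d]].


[[4, 8], [0, -4]]

[b2, b1] = [[-1, 0], [0, 1]]
[b4, [b2, b1]] = [[0, 4], [-2, 0]]
[b3, [b4, [b2, b1]]] = [[-2, 4], [2, 2]]
[b5, [b3, [b4, [b2, b1]]]] = [[4, 8], [0, -4]]


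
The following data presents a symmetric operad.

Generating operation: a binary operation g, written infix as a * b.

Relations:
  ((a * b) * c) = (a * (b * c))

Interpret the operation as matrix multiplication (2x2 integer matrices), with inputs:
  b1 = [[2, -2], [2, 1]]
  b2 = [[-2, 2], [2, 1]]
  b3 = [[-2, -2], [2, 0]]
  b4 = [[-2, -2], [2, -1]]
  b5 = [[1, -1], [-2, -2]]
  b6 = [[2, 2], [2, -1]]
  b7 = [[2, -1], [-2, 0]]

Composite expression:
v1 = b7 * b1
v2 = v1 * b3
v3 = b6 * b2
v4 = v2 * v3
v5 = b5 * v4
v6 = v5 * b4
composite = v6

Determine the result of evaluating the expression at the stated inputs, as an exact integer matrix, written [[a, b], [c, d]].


(b7 * b1) = [[2, -5], [-4, 4]]
((b7 * b1) * b3) = [[-14, -4], [16, 8]]
(b6 * b2) = [[0, 6], [-6, 3]]
(((b7 * b1) * b3) * (b6 * b2)) = [[24, -96], [-48, 120]]
(b5 * (((b7 * b1) * b3) * (b6 * b2))) = [[72, -216], [48, -48]]
((b5 * (((b7 * b1) * b3) * (b6 * b2))) * b4) = [[-576, 72], [-192, -48]]

[[-576, 72], [-192, -48]]


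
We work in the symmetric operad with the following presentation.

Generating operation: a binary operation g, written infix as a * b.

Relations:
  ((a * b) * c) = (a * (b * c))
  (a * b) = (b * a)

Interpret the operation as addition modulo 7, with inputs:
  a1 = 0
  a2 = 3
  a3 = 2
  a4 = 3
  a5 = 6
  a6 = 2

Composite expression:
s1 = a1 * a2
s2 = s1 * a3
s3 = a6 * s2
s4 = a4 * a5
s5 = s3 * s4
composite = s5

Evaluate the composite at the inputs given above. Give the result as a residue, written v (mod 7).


2 (mod 7)

(a1 * a2) = 3
((a1 * a2) * a3) = 5
(a6 * ((a1 * a2) * a3)) = 0
(a4 * a5) = 2
((a6 * ((a1 * a2) * a3)) * (a4 * a5)) = 2


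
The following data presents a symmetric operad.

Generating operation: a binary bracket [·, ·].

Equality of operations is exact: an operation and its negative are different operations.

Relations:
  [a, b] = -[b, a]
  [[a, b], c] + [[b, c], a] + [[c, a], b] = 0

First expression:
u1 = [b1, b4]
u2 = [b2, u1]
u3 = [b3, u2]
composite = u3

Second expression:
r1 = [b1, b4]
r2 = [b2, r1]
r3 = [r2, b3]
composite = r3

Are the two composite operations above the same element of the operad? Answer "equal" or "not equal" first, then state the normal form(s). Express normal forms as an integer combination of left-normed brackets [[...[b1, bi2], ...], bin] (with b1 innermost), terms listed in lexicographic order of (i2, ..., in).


not equal; first: [[[b1, b4], b2], b3]; second: -[[[b1, b4], b2], b3]

Reducing the first expression gives [[[b1, b4], b2], b3]
Reducing the second expression gives -[[[b1, b4], b2], b3]
No match — not equal.


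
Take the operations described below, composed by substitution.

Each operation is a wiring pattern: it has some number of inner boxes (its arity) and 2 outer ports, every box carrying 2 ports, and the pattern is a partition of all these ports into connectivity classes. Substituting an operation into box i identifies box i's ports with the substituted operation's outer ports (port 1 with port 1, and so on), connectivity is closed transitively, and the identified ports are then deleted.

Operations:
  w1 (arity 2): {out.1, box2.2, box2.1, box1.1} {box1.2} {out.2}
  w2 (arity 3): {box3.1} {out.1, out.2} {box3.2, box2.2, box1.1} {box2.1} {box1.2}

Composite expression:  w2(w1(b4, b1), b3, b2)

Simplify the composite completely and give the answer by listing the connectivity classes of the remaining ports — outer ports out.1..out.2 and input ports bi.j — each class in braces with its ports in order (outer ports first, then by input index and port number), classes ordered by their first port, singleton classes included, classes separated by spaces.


After gluing at w2, chains via deleted ports link the b-ports.
composing w1 on (b4, b1), with out.j its own outer ports: {out.1, b1.1, b1.2, b4.1} {out.2} {b4.2}
composing w2 on (b4, b1, b3, b2), with out.j its own outer ports: {out.1, out.2} {b1.1, b1.2, b2.2, b3.2, b4.1} {b2.1} {b3.1} {b4.2}

{out.1, out.2} {b1.1, b1.2, b2.2, b3.2, b4.1} {b2.1} {b3.1} {b4.2}


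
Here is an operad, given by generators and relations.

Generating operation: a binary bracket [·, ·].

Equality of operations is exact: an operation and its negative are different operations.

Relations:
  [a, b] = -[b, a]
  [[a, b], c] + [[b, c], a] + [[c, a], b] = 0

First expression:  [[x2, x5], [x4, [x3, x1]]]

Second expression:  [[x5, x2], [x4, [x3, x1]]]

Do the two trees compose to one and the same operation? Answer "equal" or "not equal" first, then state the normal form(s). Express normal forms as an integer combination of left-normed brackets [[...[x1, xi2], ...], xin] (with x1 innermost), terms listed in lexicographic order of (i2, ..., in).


not equal; the first gives -[[[[x1, x3], x4], x2], x5] + [[[[x1, x3], x4], x5], x2] and the second [[[[x1, x3], x4], x2], x5] - [[[[x1, x3], x4], x5], x2]

The first expression, normalized: -[[[[x1, x3], x4], x2], x5] + [[[[x1, x3], x4], x5], x2]
The second expression, normalized: [[[[x1, x3], x4], x2], x5] - [[[[x1, x3], x4], x5], x2]
No match — not equal.


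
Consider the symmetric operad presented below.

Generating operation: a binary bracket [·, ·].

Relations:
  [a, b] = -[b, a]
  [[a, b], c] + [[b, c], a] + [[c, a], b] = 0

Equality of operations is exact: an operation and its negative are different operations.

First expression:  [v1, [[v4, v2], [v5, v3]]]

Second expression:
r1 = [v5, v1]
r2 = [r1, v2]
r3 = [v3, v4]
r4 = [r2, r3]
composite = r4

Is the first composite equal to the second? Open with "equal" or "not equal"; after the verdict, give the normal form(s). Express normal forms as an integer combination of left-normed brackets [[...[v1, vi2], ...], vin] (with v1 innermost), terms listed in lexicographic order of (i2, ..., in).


The first composite normalizes to [[[[v1, v2], v4], v3], v5] - [[[[v1, v2], v4], v5], v3] - [[[[v1, v3], v5], v2], v4] + [[[[v1, v3], v5], v4], v2] - [[[[v1, v4], v2], v3], v5] + [[[[v1, v4], v2], v5], v3] + [[[[v1, v5], v3], v2], v4] - [[[[v1, v5], v3], v4], v2]
The second composite normalizes to -[[[[v1, v5], v2], v3], v4] + [[[[v1, v5], v2], v4], v3]
Different reductions; not equal.

not equal — first [[[[v1, v2], v4], v3], v5] - [[[[v1, v2], v4], v5], v3] - [[[[v1, v3], v5], v2], v4] + [[[[v1, v3], v5], v4], v2] - [[[[v1, v4], v2], v3], v5] + [[[[v1, v4], v2], v5], v3] + [[[[v1, v5], v3], v2], v4] - [[[[v1, v5], v3], v4], v2], second -[[[[v1, v5], v2], v3], v4] + [[[[v1, v5], v2], v4], v3]


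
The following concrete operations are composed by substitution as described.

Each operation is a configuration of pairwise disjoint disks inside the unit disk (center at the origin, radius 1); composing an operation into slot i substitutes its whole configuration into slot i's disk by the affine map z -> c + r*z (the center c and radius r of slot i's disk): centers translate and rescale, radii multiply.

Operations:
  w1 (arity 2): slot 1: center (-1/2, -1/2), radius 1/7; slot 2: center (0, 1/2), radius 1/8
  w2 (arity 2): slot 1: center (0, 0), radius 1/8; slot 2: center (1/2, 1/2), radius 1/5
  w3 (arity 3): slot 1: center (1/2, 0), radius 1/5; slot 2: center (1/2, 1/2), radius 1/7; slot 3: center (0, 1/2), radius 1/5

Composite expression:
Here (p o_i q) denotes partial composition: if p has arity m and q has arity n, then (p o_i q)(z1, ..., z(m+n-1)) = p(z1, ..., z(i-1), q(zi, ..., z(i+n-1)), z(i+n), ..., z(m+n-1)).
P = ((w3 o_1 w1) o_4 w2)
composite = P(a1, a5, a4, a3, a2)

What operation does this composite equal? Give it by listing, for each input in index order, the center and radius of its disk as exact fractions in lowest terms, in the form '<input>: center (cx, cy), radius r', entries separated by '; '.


a1: center (2/5, -1/10), radius 1/35; a2: center (1/10, 3/5), radius 1/25; a3: center (0, 1/2), radius 1/40; a4: center (1/2, 1/2), radius 1/7; a5: center (1/2, 1/10), radius 1/40


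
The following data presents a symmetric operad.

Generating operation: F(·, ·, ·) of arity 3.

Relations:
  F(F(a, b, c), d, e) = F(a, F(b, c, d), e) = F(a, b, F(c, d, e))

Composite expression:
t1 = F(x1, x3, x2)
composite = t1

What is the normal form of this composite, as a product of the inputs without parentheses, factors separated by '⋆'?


x1 ⋆ x3 ⋆ x2

Associativity of F dissolves the nesting; only the x-input order survives.
F(x1, x3, x2) unparenthesizes to x1 ⋆ x3 ⋆ x2


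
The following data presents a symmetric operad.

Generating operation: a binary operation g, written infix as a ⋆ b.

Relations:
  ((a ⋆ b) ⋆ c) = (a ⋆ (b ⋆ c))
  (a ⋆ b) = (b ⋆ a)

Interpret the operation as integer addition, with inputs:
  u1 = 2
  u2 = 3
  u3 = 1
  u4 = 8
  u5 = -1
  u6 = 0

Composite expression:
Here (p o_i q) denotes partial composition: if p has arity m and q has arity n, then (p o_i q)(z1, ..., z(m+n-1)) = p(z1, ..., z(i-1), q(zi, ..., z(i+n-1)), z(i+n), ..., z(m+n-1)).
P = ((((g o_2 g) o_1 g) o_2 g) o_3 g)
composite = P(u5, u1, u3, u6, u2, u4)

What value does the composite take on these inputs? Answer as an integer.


13

(u3 ⋆ u6) = 1
(u1 ⋆ (u3 ⋆ u6)) = 3
(u5 ⋆ (u1 ⋆ (u3 ⋆ u6))) = 2
(u2 ⋆ u4) = 11
((u5 ⋆ (u1 ⋆ (u3 ⋆ u6))) ⋆ (u2 ⋆ u4)) = 13


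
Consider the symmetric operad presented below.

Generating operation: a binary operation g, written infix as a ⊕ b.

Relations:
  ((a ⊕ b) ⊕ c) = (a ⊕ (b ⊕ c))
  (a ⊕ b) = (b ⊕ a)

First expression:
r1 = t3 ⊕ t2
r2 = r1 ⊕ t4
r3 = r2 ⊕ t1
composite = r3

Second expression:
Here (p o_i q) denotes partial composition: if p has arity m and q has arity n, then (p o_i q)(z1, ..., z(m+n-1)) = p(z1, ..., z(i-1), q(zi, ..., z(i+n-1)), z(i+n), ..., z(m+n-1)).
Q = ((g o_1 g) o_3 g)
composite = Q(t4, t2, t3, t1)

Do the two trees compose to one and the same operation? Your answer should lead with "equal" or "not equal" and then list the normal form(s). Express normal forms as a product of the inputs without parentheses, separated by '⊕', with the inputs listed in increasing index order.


Reducing the first expression gives t1 ⊕ t2 ⊕ t3 ⊕ t4
Reducing the second expression gives t1 ⊕ t2 ⊕ t3 ⊕ t4
Same normal form: equal.

equal: each reduces to t1 ⊕ t2 ⊕ t3 ⊕ t4


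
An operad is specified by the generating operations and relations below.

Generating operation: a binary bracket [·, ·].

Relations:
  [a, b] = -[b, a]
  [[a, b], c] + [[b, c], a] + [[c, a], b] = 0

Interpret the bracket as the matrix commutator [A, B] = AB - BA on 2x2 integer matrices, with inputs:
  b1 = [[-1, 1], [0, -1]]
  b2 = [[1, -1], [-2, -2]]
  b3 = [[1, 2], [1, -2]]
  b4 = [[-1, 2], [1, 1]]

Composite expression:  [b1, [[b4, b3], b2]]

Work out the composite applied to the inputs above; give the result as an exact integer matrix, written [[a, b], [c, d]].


[[15, -50], [0, -15]]

[b4, b3] = [[0, -10], [5, 0]]
[[b4, b3], b2] = [[25, 30], [15, -25]]
[b1, [[b4, b3], b2]] = [[15, -50], [0, -15]]


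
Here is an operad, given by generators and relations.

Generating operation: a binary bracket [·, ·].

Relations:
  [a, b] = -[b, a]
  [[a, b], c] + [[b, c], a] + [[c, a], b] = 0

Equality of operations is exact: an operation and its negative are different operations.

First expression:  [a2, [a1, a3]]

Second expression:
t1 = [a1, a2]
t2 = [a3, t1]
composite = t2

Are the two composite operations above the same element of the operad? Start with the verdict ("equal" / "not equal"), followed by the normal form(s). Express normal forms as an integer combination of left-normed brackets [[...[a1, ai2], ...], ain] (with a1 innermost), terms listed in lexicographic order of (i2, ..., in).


The first expression, normalized: -[[a1, a3], a2]
The second expression, normalized: -[[a1, a2], a3]
No match — not equal.

not equal — first -[[a1, a3], a2], second -[[a1, a2], a3]


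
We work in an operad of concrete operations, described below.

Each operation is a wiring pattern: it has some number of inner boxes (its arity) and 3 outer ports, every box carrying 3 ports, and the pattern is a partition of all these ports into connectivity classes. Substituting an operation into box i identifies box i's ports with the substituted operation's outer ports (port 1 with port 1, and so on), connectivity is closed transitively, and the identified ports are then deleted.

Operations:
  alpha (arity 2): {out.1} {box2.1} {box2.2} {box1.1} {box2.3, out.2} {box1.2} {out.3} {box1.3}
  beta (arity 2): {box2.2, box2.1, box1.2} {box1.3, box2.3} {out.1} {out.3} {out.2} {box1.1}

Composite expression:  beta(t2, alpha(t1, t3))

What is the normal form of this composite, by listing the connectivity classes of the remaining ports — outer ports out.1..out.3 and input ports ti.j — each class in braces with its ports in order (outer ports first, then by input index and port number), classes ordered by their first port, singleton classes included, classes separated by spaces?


{out.1} {out.2} {out.3} {t1.1} {t1.2} {t1.3} {t2.1} {t2.2, t3.3} {t2.3} {t3.1} {t3.2}

Connectivity passes through glued beta-boundaries; trace each wire chain.
the subtree at alpha composes to {out.1} {out.2, t3.3} {out.3} {t1.1} {t1.2} {t1.3} {t3.1} {t3.2} on (t1, t3); out.j = own outer ports
the subtree at beta composes to {out.1} {out.2} {out.3} {t1.1} {t1.2} {t1.3} {t2.1} {t2.2, t3.3} {t2.3} {t3.1} {t3.2} on (t2, t1, t3); out.j = own outer ports


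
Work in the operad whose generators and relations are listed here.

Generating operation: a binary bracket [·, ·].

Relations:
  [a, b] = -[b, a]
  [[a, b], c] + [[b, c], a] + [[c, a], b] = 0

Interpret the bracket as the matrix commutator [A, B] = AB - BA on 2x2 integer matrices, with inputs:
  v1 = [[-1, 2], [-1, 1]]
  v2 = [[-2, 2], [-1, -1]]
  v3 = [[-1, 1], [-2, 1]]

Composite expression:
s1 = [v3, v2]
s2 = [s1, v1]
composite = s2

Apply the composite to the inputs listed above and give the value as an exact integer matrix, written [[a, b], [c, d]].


[[3, 6], [6, -3]]

[v3, v2] = [[3, -3], [0, -3]]
[[v3, v2], v1] = [[3, 6], [6, -3]]


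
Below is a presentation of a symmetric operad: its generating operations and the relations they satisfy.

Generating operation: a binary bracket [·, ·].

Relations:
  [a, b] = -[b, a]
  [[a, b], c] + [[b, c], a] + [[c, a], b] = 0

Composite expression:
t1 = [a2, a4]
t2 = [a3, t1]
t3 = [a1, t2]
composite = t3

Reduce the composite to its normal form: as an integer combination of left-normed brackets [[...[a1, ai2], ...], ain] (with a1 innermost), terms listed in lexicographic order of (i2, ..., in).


A multilinear Lie element is pinned by a1-initial words (a1 innermost).
Composite bracket: [a1, [a3, [a2, a4]]]
Expanding via [a, b] = ab - ba: 8 signed words (2^3 = 8).
Collect the words opening with a1:
  from a1a2a4a3, sign -1: term -[[[a1, a2], a4], a3]
  from a1a3a2a4, sign +1: term +[[[a1, a3], a2], a4]
  from a1a3a4a2, sign -1: term -[[[a1, a3], a4], a2]
  from a1a4a2a3, sign +1: term +[[[a1, a4], a2], a3]

-[[[a1, a2], a4], a3] + [[[a1, a3], a2], a4] - [[[a1, a3], a4], a2] + [[[a1, a4], a2], a3]


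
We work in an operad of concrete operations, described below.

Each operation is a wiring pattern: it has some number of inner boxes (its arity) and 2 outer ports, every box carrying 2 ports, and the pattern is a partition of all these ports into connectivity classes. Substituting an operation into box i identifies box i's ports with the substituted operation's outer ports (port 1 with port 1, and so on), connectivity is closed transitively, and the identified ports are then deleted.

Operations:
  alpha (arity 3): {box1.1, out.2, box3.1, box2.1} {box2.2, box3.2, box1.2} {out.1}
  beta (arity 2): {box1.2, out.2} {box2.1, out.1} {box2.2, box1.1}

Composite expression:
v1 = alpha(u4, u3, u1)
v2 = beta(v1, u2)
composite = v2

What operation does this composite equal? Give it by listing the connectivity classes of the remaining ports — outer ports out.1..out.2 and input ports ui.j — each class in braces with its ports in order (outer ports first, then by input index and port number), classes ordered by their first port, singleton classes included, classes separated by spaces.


{out.1, u2.1} {out.2, u1.1, u3.1, u4.1} {u1.2, u3.2, u4.2} {u2.2}

Treat the ports identified at beta as solder joints: merge, then drop.
composing alpha on (u4, u3, u1), with out.j its own outer ports: {out.1} {out.2, u1.1, u3.1, u4.1} {u1.2, u3.2, u4.2}
composing beta on (u4, u3, u1, u2), with out.j its own outer ports: {out.1, u2.1} {out.2, u1.1, u3.1, u4.1} {u1.2, u3.2, u4.2} {u2.2}


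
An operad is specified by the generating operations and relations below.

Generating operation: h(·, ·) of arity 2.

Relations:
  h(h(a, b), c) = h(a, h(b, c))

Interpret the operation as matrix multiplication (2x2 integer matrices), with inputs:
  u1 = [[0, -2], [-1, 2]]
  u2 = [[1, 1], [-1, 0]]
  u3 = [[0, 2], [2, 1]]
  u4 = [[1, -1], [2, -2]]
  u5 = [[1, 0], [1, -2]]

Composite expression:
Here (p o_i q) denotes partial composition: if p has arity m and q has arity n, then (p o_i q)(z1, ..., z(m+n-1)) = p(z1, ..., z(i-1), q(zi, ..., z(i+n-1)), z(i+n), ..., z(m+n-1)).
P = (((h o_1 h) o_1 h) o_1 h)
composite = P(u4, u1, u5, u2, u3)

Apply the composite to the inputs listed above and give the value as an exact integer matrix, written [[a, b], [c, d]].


[[-6, -25], [-12, -50]]

h(u4, u1) = [[1, -4], [2, -8]]
h(h(u4, u1), u5) = [[-3, 8], [-6, 16]]
h(h(h(u4, u1), u5), u2) = [[-11, -3], [-22, -6]]
h(h(h(h(u4, u1), u5), u2), u3) = [[-6, -25], [-12, -50]]


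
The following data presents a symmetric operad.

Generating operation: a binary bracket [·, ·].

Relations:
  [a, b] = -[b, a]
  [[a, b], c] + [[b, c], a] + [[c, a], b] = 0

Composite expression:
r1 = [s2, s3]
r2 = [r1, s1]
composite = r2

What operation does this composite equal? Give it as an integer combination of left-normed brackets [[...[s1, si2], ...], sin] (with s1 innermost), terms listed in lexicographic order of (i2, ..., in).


-[[s1, s2], s3] + [[s1, s3], s2]

Skip Jacobi rewriting: expand, keep s1-initial words, read off terms.
Composite bracket: [[s2, s3], s1]
The bracket unfolds into 4 signed words via [a, b] = ab - ba (2^2 = 4).
Collect the words opening with s1:
  from s1s2s3, sign -1: term -[[s1, s2], s3]
  from s1s3s2, sign +1: term +[[s1, s3], s2]


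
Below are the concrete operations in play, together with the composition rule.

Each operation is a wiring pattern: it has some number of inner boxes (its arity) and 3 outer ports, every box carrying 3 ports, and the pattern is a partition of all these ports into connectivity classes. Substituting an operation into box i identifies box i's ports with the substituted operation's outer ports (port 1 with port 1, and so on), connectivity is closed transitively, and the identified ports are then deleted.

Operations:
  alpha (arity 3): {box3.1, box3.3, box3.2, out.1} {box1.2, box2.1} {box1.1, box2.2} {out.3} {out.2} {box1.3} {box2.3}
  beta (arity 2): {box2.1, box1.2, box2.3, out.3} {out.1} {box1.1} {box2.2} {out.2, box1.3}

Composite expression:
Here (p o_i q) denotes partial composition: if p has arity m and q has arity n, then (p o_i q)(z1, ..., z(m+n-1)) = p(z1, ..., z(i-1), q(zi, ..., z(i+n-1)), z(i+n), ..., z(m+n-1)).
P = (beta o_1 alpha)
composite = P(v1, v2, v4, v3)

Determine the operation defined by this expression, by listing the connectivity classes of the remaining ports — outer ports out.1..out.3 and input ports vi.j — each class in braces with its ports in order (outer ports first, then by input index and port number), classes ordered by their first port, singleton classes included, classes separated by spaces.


{out.1} {out.2} {out.3, v3.1, v3.3} {v1.1, v2.2} {v1.2, v2.1} {v1.3} {v2.3} {v3.2} {v4.1, v4.2, v4.3}

Two ports join when wires chain via beta-identified ports.
after alpha, the pattern on (v1, v2, v4) reads {out.1, v4.1, v4.2, v4.3} {out.2} {out.3} {v1.1, v2.2} {v1.2, v2.1} {v1.3} {v2.3} (out.j = its outer ports)
after beta, the pattern on (v1, v2, v4, v3) reads {out.1} {out.2} {out.3, v3.1, v3.3} {v1.1, v2.2} {v1.2, v2.1} {v1.3} {v2.3} {v3.2} {v4.1, v4.2, v4.3} (out.j = its outer ports)


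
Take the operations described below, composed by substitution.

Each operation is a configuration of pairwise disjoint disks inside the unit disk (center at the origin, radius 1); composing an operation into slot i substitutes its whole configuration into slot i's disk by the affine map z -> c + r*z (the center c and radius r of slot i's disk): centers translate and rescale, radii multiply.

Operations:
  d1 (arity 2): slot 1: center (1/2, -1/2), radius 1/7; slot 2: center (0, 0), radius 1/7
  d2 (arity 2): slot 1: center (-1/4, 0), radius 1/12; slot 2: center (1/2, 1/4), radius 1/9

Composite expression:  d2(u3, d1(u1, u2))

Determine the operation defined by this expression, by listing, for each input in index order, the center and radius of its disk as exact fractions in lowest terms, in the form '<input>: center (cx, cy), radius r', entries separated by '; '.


Each u-disk chains the slot maps above it in d2; radii multiply.
input u3: composing its 1 substitution step yields center (-1/4, 0), radius 1/12
input u1: composing its 2 substitution steps yields center (5/9, 7/36), radius 1/63
input u2: composing its 2 substitution steps yields center (1/2, 1/4), radius 1/63

u1: center (5/9, 7/36), radius 1/63; u2: center (1/2, 1/4), radius 1/63; u3: center (-1/4, 0), radius 1/12


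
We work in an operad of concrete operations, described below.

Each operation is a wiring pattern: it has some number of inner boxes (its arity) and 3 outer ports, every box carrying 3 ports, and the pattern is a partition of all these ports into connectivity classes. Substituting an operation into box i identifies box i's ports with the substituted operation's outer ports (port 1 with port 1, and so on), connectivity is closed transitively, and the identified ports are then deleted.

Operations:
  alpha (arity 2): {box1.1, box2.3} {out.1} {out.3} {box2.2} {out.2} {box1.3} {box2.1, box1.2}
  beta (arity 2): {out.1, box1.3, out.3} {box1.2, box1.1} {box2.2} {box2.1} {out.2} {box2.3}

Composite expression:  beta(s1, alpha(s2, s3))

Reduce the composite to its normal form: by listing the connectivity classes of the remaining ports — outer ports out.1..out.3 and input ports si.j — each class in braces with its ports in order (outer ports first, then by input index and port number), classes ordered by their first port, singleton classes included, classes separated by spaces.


{out.1, out.3, s1.3} {out.2} {s1.1, s1.2} {s2.1, s3.3} {s2.2, s3.1} {s2.3} {s3.2}

Connectivity passes through glued beta-boundaries; trace each wire chain.
alpha over (s2, s3) gives {out.1} {out.2} {out.3} {s2.1, s3.3} {s2.2, s3.1} {s2.3} {s3.2}, out.j being that stage's outer ports
beta over (s1, s2, s3) gives {out.1, out.3, s1.3} {out.2} {s1.1, s1.2} {s2.1, s3.3} {s2.2, s3.1} {s2.3} {s3.2}, out.j being that stage's outer ports


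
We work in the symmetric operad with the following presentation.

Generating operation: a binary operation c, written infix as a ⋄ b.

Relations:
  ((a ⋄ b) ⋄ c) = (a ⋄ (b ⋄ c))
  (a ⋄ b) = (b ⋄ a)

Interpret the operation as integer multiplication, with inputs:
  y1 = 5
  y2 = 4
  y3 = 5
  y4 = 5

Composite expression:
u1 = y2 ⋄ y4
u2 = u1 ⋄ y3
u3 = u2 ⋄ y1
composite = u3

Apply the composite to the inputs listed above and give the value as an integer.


500

(y2 ⋄ y4) = 20
((y2 ⋄ y4) ⋄ y3) = 100
(((y2 ⋄ y4) ⋄ y3) ⋄ y1) = 500


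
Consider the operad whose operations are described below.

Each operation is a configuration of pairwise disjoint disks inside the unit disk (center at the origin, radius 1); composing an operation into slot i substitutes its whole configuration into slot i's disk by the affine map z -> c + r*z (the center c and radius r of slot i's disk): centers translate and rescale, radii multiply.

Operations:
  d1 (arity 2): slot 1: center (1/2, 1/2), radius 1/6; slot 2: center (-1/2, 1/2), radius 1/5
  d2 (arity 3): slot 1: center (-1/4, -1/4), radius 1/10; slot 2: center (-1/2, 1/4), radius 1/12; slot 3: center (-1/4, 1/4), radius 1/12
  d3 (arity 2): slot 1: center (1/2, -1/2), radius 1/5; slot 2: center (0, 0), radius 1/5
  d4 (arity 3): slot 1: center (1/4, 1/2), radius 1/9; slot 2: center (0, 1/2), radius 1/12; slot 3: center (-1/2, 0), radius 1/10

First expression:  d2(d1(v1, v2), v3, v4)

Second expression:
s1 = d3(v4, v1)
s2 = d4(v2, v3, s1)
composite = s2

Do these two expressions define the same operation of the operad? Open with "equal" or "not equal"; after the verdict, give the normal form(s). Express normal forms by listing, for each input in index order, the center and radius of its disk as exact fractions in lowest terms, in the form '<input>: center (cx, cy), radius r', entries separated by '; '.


not equal: they reduce to v1: center (-1/5, -1/5), radius 1/60; v2: center (-3/10, -1/5), radius 1/50; v3: center (-1/2, 1/4), radius 1/12; v4: center (-1/4, 1/4), radius 1/12 and v1: center (-1/2, 0), radius 1/50; v2: center (1/4, 1/2), radius 1/9; v3: center (0, 1/2), radius 1/12; v4: center (-9/20, -1/20), radius 1/50

The first expression, normalized: v1: center (-1/5, -1/5), radius 1/60; v2: center (-3/10, -1/5), radius 1/50; v3: center (-1/2, 1/4), radius 1/12; v4: center (-1/4, 1/4), radius 1/12
The second expression, normalized: v1: center (-1/2, 0), radius 1/50; v2: center (1/4, 1/2), radius 1/9; v3: center (0, 1/2), radius 1/12; v4: center (-9/20, -1/20), radius 1/50
The normal forms differ: not equal.


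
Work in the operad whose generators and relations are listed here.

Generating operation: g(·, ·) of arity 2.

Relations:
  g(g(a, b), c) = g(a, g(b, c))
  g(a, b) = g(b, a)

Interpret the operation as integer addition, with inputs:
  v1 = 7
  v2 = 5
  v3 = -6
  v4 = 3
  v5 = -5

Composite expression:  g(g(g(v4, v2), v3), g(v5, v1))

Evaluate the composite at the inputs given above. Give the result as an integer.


4

g(v4, v2) = 8
g(g(v4, v2), v3) = 2
g(v5, v1) = 2
g(g(g(v4, v2), v3), g(v5, v1)) = 4


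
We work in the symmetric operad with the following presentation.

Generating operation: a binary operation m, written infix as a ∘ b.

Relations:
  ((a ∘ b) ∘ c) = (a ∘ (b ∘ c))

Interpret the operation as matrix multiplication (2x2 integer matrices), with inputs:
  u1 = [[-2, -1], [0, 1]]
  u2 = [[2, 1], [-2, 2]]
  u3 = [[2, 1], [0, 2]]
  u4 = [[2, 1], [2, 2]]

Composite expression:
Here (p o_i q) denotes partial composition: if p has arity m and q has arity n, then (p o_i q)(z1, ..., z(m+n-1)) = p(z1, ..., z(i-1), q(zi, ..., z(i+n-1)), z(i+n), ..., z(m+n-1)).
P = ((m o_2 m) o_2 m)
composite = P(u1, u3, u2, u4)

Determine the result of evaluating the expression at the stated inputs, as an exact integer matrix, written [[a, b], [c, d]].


[[-24, -24], [0, 4]]

(u3 ∘ u2) = [[2, 4], [-4, 4]]
((u3 ∘ u2) ∘ u4) = [[12, 10], [0, 4]]
(u1 ∘ ((u3 ∘ u2) ∘ u4)) = [[-24, -24], [0, 4]]


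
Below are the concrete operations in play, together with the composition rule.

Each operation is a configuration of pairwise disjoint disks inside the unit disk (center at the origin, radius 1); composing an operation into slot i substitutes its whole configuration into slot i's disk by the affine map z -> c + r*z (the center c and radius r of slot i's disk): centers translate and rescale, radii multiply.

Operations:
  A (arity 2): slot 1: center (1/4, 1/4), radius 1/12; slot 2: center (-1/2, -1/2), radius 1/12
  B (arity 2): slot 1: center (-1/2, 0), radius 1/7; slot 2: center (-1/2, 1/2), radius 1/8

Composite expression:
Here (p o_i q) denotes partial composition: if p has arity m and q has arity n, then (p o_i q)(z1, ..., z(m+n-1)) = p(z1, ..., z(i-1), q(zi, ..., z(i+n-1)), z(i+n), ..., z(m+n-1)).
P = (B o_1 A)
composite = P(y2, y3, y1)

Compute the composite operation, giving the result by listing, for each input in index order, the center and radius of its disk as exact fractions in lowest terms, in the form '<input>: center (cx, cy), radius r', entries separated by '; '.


y1: center (-1/2, 1/2), radius 1/8; y2: center (-13/28, 1/28), radius 1/84; y3: center (-4/7, -1/14), radius 1/84


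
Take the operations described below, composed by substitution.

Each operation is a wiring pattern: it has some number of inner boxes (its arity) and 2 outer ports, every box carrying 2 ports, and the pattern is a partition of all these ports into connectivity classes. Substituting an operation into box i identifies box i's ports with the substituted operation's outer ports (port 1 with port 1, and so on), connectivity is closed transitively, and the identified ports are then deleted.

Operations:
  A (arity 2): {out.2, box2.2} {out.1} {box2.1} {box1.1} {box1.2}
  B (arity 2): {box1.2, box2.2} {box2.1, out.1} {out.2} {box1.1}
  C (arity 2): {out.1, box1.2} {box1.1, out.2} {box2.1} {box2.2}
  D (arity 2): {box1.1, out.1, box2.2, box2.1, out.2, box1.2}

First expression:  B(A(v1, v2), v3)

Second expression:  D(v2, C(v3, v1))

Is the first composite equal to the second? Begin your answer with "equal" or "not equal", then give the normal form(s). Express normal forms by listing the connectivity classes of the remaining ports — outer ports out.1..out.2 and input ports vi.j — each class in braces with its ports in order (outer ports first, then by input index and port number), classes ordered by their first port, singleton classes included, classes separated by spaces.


not equal — first {out.1, v3.1} {out.2} {v1.1} {v1.2} {v2.1} {v2.2, v3.2}, second {out.1, out.2, v2.1, v2.2, v3.1, v3.2} {v1.1} {v1.2}

In normal form, the first expression is {out.1, v3.1} {out.2} {v1.1} {v1.2} {v2.1} {v2.2, v3.2}
In normal form, the second expression is {out.1, out.2, v2.1, v2.2, v3.1, v3.2} {v1.1} {v1.2}
Distinct normal forms: not equal.


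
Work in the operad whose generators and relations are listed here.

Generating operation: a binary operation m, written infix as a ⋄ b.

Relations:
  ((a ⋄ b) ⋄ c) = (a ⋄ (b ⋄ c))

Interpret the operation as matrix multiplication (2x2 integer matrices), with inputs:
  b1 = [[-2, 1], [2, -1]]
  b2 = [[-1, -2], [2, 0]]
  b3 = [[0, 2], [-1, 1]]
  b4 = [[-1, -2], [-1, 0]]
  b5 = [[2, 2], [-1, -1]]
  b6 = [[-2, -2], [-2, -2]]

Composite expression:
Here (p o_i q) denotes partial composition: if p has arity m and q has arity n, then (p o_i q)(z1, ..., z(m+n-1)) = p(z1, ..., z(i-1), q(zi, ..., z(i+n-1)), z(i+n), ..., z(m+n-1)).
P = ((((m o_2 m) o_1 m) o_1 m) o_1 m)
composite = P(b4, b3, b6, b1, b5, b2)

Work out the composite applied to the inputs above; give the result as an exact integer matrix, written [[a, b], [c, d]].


(b4 ⋄ b3) = [[2, -4], [0, -2]]
((b4 ⋄ b3) ⋄ b6) = [[4, 4], [4, 4]]
(((b4 ⋄ b3) ⋄ b6) ⋄ b1) = [[0, 0], [0, 0]]
(b5 ⋄ b2) = [[2, -4], [-1, 2]]
((((b4 ⋄ b3) ⋄ b6) ⋄ b1) ⋄ (b5 ⋄ b2)) = [[0, 0], [0, 0]]

[[0, 0], [0, 0]]


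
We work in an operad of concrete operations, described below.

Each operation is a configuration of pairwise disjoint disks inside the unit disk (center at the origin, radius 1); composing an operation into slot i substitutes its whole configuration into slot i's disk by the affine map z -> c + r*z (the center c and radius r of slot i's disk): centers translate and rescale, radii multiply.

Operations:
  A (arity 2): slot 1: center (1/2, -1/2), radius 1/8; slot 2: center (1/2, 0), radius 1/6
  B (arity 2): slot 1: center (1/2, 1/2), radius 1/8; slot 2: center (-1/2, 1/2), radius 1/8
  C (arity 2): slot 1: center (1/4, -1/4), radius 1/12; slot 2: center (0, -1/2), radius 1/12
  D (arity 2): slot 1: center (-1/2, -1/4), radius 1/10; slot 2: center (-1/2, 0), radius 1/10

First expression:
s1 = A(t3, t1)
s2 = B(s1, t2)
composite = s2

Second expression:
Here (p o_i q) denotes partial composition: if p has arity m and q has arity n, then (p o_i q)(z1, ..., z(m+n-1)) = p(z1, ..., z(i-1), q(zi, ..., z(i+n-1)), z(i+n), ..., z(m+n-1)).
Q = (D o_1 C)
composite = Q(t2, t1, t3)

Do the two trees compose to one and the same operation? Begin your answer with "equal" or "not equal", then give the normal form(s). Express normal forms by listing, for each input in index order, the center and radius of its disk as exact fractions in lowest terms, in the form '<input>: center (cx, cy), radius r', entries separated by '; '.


Reducing the first expression gives t1: center (9/16, 1/2), radius 1/48; t2: center (-1/2, 1/2), radius 1/8; t3: center (9/16, 7/16), radius 1/64
Reducing the second expression gives t1: center (-1/2, -3/10), radius 1/120; t2: center (-19/40, -11/40), radius 1/120; t3: center (-1/2, 0), radius 1/10
The forms do not match — not equal.

not equal; first: t1: center (9/16, 1/2), radius 1/48; t2: center (-1/2, 1/2), radius 1/8; t3: center (9/16, 7/16), radius 1/64; second: t1: center (-1/2, -3/10), radius 1/120; t2: center (-19/40, -11/40), radius 1/120; t3: center (-1/2, 0), radius 1/10


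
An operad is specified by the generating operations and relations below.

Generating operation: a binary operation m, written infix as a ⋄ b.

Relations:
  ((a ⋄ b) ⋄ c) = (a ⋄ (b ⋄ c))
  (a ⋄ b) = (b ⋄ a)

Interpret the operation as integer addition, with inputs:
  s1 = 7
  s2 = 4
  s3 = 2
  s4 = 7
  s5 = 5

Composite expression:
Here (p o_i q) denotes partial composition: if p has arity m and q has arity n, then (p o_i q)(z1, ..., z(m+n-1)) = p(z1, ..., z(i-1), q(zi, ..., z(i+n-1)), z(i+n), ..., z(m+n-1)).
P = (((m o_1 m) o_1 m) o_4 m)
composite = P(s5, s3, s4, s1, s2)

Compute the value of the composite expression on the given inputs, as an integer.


25

(s5 ⋄ s3) = 7
((s5 ⋄ s3) ⋄ s4) = 14
(s1 ⋄ s2) = 11
(((s5 ⋄ s3) ⋄ s4) ⋄ (s1 ⋄ s2)) = 25


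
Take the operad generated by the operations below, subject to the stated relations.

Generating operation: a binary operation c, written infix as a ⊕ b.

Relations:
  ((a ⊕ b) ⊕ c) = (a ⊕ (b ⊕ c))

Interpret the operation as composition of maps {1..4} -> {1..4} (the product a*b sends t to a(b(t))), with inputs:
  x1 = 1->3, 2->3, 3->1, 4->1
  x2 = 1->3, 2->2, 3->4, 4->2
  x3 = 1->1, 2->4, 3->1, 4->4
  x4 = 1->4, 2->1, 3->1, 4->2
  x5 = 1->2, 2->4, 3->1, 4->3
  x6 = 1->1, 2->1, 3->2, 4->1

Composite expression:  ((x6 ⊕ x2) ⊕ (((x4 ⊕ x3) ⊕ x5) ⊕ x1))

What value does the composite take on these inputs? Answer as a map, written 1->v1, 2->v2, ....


1->1, 2->1, 3->1, 4->1

(x6 ⊕ x2) = 1->2, 2->1, 3->1, 4->1
(x4 ⊕ x3) = 1->4, 2->2, 3->4, 4->2
((x4 ⊕ x3) ⊕ x5) = 1->2, 2->2, 3->4, 4->4
(((x4 ⊕ x3) ⊕ x5) ⊕ x1) = 1->4, 2->4, 3->2, 4->2
((x6 ⊕ x2) ⊕ (((x4 ⊕ x3) ⊕ x5) ⊕ x1)) = 1->1, 2->1, 3->1, 4->1


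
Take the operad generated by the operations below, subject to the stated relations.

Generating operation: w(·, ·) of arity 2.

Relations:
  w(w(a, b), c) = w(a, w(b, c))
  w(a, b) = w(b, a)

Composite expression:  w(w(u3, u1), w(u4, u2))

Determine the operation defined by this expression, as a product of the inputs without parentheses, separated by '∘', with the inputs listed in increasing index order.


Key point: w commutes, so take the u-inputs in any fixed order.
w(u3, u1) unparenthesizes to u3 ∘ u1
w(u4, u2) unparenthesizes to u4 ∘ u2
w(w(u3, u1), w(u4, u2)) unparenthesizes to u3 ∘ u1 ∘ u4 ∘ u2
the factors in increasing index order: u1 ∘ u2 ∘ u3 ∘ u4

u1 ∘ u2 ∘ u3 ∘ u4


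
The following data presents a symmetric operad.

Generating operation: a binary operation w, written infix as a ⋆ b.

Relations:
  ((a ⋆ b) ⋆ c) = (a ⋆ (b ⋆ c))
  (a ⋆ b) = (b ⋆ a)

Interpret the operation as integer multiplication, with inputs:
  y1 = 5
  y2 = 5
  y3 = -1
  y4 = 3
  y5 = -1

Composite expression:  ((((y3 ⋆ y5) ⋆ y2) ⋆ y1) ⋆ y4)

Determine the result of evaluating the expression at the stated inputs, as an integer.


(y3 ⋆ y5) = 1
((y3 ⋆ y5) ⋆ y2) = 5
(((y3 ⋆ y5) ⋆ y2) ⋆ y1) = 25
((((y3 ⋆ y5) ⋆ y2) ⋆ y1) ⋆ y4) = 75

75
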